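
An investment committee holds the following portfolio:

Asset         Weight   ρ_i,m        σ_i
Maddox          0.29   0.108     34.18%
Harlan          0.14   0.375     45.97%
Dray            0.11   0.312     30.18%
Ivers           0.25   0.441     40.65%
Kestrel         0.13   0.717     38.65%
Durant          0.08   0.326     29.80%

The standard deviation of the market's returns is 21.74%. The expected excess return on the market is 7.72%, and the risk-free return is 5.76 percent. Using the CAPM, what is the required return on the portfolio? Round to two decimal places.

10.51%

β_Maddox = 0.108 × 34.18% / 21.74% = 0.1698
β_Harlan = 0.375 × 45.97% / 21.74% = 0.7930
β_Dray = 0.312 × 30.18% / 21.74% = 0.4331
β_Ivers = 0.441 × 40.65% / 21.74% = 0.8246
β_Kestrel = 0.717 × 38.65% / 21.74% = 1.2747
β_Durant = 0.326 × 29.80% / 21.74% = 0.4469
β_P = Σ w_i β_i = 0.29×0.1698 + 0.14×0.7930 + 0.11×0.4331 + 0.25×0.8246 + 0.13×1.2747 + 0.08×0.4469 = 0.6155
E(R_P) = R_f + β_P × MRP = 5.76% + 0.6155 × 7.72% = 10.51%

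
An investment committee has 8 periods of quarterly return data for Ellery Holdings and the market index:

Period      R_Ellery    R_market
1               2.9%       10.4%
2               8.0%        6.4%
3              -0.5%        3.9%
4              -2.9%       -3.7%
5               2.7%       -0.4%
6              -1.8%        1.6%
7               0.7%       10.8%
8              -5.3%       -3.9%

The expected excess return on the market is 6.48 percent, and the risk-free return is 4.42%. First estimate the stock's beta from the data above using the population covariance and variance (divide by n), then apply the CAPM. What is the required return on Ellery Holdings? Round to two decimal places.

Mean R_i = (2.9 + 8.0 − 0.5 − 2.9 + 2.7 − 1.8 + 0.7 − 5.3) / 8 = 0.4750%
Mean R_m = (10.4 + 6.4 + 3.9 − 3.7 − 0.4 + 1.6 + 10.8 − 3.9) / 8 = 3.1375%
Σ(R_i − R̄_i)(R_m − R̄_m) = 102.4875  ⇒  Cov = 102.4875 / 8 = 12.8109
Σ(R_m − R̄_m)² = 233.8388  ⇒  Var(R_m) = 233.8388 / 8 = 29.2299
β = Cov / Var(R_m) = 12.8109 / 29.2299 = 0.4383
E(R) = R_f + β × MRP = 4.42% + 0.4383 × 6.48% = 7.26%

7.26%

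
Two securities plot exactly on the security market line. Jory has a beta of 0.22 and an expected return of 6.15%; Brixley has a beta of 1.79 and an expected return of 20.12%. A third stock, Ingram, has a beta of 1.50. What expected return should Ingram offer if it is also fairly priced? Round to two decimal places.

17.54%

MRP (SML slope) = (20.12% − 6.15%) / (1.79 − 0.22) = 13.97% / 1.57 = 8.8981%
R_f (intercept) = 6.15% − 0.22 × 8.8981% = 4.1924%
E(R_Ingram) = R_f + β × MRP = 4.1924% + 1.50 × 8.8981% = 17.54%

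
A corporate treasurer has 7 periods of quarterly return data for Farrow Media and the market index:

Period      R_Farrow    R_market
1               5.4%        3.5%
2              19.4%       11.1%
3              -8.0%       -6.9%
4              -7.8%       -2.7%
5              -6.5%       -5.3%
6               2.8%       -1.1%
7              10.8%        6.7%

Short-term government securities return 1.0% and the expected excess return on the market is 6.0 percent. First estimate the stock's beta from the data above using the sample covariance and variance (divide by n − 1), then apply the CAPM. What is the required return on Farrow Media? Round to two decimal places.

10.26%

Mean R_i = (5.4 + 19.4 − 8.0 − 7.8 − 6.5 + 2.8 + 10.8) / 7 = 2.3000%
Mean R_m = (3.5 + 11.1 − 6.9 − 2.7 − 5.3 − 1.1 + 6.7) / 7 = 0.7571%
Σ(R_i − R̄_i)(R_m − R̄_m) = 402.0400  ⇒  Cov = 402.0400 / 6 = 67.0067
Σ(R_m − R̄_m)² = 260.5371  ⇒  Var(R_m) = 260.5371 / 6 = 43.4229
β = Cov / Var(R_m) = 67.0067 / 43.4229 = 1.5431
E(R) = R_f + β × MRP = 1.0% + 1.5431 × 6.0% = 10.26%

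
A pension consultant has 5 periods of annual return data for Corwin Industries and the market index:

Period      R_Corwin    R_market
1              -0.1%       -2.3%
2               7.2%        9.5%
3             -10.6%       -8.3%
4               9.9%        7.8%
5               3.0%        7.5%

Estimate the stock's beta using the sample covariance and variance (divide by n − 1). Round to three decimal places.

0.952

Mean R_i = (-0.1 + 7.2 − 10.6 + 9.9 + 3.0) / 5 = 1.8800%
Mean R_m = (-2.3 + 9.5 − 8.3 + 7.8 + 7.5) / 5 = 2.8400%
Σ(R_i − R̄_i)(R_m − R̄_m) = 229.6340  ⇒  Cov = 229.6340 / 4 = 57.4085
Σ(R_m − R̄_m)² = 241.1920  ⇒  Var(R_m) = 241.1920 / 4 = 60.2980
β = Cov / Var(R_m) = 57.4085 / 60.2980 = 0.9521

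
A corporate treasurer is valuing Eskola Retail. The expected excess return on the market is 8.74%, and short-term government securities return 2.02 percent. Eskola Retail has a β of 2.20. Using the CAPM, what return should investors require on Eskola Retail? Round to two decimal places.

21.25%

E(R) = R_f + β × MRP = 2.02% + 2.20 × 8.74% = 21.25%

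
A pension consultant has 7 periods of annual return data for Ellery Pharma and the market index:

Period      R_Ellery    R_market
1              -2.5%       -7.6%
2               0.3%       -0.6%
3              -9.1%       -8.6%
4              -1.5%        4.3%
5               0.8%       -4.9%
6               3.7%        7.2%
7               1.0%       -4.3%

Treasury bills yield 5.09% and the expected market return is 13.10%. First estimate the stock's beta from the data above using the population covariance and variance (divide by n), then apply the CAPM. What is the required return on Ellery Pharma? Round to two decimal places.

Mean R_i = (-2.5 + 0.3 − 9.1 − 1.5 + 0.8 + 3.7 + 1.0) / 7 = -1.0429%
Mean R_m = (-7.6 − 0.6 − 8.6 + 4.3 − 4.9 + 7.2 − 4.3) / 7 = -2.0714%
Σ(R_i − R̄_i)(R_m − R̄_m) = 93.9286  ⇒  Cov = 93.9286 / 7 = 13.4184
Σ(R_m − R̄_m)² = 214.8743  ⇒  Var(R_m) = 214.8743 / 7 = 30.6963
β = Cov / Var(R_m) = 13.4184 / 30.6963 = 0.4371
MRP = 13.10% − 5.09% = 8.01%
E(R) = R_f + β × MRP = 5.09% + 0.4371 × 8.01% = 8.59%

8.59%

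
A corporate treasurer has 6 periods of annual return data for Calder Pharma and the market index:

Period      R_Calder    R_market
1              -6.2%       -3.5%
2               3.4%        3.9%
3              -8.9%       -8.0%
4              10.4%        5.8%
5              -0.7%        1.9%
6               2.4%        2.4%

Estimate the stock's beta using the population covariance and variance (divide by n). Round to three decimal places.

1.280

Mean R_i = (-6.2 + 3.4 − 8.9 + 10.4 − 0.7 + 2.4) / 6 = 0.0667%
Mean R_m = (-3.5 + 3.9 − 8.0 + 5.8 + 1.9 + 2.4) / 6 = 0.4167%
Σ(R_i − R̄_i)(R_m − R̄_m) = 170.7433  ⇒  Cov = 170.7433 / 6 = 28.4572
Σ(R_m − R̄_m)² = 133.4283  ⇒  Var(R_m) = 133.4283 / 6 = 22.2381
β = Cov / Var(R_m) = 28.4572 / 22.2381 = 1.2797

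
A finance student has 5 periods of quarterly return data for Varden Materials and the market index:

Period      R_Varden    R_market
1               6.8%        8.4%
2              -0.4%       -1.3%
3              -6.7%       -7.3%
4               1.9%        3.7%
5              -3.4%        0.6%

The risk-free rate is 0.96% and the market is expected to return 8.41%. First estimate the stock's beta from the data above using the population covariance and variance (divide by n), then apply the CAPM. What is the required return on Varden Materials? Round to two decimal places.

7.14%

Mean R_i = (6.8 − 0.4 − 6.7 + 1.9 − 3.4) / 5 = -0.3600%
Mean R_m = (8.4 − 1.3 − 7.3 + 3.7 + 0.6) / 5 = 0.8200%
Σ(R_i − R̄_i)(R_m − R̄_m) = 113.0160  ⇒  Cov = 113.0160 / 5 = 22.6032
Σ(R_m − R̄_m)² = 136.2280  ⇒  Var(R_m) = 136.2280 / 5 = 27.2456
β = Cov / Var(R_m) = 22.6032 / 27.2456 = 0.8296
MRP = 8.41% − 0.96% = 7.45%
E(R) = R_f + β × MRP = 0.96% + 0.8296 × 7.45% = 7.14%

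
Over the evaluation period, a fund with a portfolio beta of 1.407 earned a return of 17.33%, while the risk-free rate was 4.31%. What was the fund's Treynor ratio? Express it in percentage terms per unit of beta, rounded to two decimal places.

9.25%

Treynor = (R_P − R_f) / β_P = (17.33% − 4.31%) / 1.4070 = 13.02% / 1.4070 = 9.25%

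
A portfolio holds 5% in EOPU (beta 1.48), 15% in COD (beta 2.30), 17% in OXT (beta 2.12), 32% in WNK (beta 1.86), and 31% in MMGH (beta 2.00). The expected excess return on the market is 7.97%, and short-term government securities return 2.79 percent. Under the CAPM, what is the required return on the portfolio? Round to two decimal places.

β_P = Σ w_i β_i = 0.05×1.48 + 0.15×2.30 + 0.17×2.12 + 0.32×1.86 + 0.31×2.00 = 1.9946
E(R_P) = R_f + β_P × MRP = 2.79% + 1.9946 × 7.97% = 18.69%

18.69%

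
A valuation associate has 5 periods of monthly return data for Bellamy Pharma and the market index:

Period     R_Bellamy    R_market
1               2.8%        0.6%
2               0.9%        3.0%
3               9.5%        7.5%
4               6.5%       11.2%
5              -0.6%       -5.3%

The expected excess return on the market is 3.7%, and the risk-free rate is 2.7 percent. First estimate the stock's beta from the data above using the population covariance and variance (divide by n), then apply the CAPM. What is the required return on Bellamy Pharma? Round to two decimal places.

4.69%

Mean R_i = (2.8 + 0.9 + 9.5 + 6.5 − 0.6) / 5 = 3.8200%
Mean R_m = (0.6 + 3.0 + 7.5 + 11.2 − 5.3) / 5 = 3.4000%
Σ(R_i − R̄_i)(R_m − R̄_m) = 86.6700  ⇒  Cov = 86.6700 / 5 = 17.3340
Σ(R_m − R̄_m)² = 161.3400  ⇒  Var(R_m) = 161.3400 / 5 = 32.2680
β = Cov / Var(R_m) = 17.3340 / 32.2680 = 0.5372
E(R) = R_f + β × MRP = 2.7% + 0.5372 × 3.7% = 4.69%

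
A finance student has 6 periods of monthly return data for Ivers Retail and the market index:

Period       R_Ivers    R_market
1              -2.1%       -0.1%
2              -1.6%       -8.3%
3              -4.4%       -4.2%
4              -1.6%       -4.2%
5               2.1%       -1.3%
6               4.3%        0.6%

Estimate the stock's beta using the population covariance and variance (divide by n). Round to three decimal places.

0.524

Mean R_i = (-2.1 − 1.6 − 4.4 − 1.6 + 2.1 + 4.3) / 6 = -0.5500%
Mean R_m = (-0.1 − 8.3 − 4.2 − 4.2 − 1.3 + 0.6) / 6 = -2.9167%
Σ(R_i − R̄_i)(R_m − R̄_m) = 28.9150  ⇒  Cov = 28.9150 / 6 = 4.8192
Σ(R_m − R̄_m)² = 55.1883  ⇒  Var(R_m) = 55.1883 / 6 = 9.1981
β = Cov / Var(R_m) = 4.8192 / 9.1981 = 0.5239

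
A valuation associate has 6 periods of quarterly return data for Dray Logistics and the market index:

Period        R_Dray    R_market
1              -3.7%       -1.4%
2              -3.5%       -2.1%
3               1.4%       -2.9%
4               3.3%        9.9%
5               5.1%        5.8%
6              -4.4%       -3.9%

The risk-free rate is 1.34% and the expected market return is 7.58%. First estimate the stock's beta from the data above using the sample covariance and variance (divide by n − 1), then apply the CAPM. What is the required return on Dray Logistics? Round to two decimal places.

4.90%

Mean R_i = (-3.7 − 3.5 + 1.4 + 3.3 + 5.1 − 4.4) / 6 = -0.3000%
Mean R_m = (-1.4 − 2.1 − 2.9 + 9.9 + 5.8 − 3.9) / 6 = 0.9000%
Σ(R_i − R̄_i)(R_m − R̄_m) = 89.5000  ⇒  Cov = 89.5000 / 5 = 17.9000
Σ(R_m − R̄_m)² = 156.7800  ⇒  Var(R_m) = 156.7800 / 5 = 31.3560
β = Cov / Var(R_m) = 17.9000 / 31.3560 = 0.5709
MRP = 7.58% − 1.34% = 6.24%
E(R) = R_f + β × MRP = 1.34% + 0.5709 × 6.24% = 4.90%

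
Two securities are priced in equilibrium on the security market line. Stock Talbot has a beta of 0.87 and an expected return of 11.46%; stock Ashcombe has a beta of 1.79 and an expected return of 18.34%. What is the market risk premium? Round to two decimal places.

Both satisfy E(R) = R_f + β·MRP, so the slope of the SML is
MRP = (18.34% − 11.46%) / (1.79 − 0.87) = 6.88% / 0.92 = 7.4783%

7.48%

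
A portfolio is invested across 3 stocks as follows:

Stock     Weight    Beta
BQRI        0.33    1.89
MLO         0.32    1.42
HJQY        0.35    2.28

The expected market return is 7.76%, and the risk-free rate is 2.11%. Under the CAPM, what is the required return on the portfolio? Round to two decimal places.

β_P = Σ w_i β_i = 0.33×1.89 + 0.32×1.42 + 0.35×2.28 = 1.8761
MRP = 7.76% − 2.11% = 5.65%
E(R_P) = R_f + β_P × MRP = 2.11% + 1.8761 × 5.65% = 12.71%

12.71%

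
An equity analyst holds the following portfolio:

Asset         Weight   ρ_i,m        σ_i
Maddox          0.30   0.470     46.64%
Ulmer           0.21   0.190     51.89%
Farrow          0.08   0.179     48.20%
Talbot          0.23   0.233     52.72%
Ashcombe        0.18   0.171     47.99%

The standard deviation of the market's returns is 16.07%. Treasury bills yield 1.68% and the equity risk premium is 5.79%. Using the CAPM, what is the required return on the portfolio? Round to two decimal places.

6.59%

β_Maddox = 0.470 × 46.64% / 16.07% = 1.3641
β_Ulmer = 0.190 × 51.89% / 16.07% = 0.6135
β_Farrow = 0.179 × 48.20% / 16.07% = 0.5369
β_Talbot = 0.233 × 52.72% / 16.07% = 0.7644
β_Ashcombe = 0.171 × 47.99% / 16.07% = 0.5107
β_P = Σ w_i β_i = 0.30×1.3641 + 0.21×0.6135 + 0.08×0.5369 + 0.23×0.7644 + 0.18×0.5107 = 0.8488
E(R_P) = R_f + β_P × MRP = 1.68% + 0.8488 × 5.79% = 6.59%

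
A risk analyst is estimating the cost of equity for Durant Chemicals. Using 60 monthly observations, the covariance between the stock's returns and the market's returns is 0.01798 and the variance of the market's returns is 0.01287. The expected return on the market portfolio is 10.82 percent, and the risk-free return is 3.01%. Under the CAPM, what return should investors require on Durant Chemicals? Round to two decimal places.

β = Cov(R_i, R_m) / Var(R_m) = 0.01798 / 0.01287 = 1.3970
MRP = 10.82% − 3.01% = 7.81%
E(R) = R_f + β × MRP = 3.01% + 1.3970 × 7.81% = 13.92%

13.92%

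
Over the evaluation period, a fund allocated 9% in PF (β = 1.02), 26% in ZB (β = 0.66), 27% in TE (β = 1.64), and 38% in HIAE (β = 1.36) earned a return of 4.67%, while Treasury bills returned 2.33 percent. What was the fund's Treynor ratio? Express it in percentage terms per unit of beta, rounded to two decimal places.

1.91%

β_P = 0.09×1.02 + 0.26×0.66 + 0.27×1.64 + 0.38×1.36 = 1.2230
Treynor = (R_P − R_f) / β_P = (4.67% − 2.33%) / 1.2230 = 2.34% / 1.2230 = 1.91%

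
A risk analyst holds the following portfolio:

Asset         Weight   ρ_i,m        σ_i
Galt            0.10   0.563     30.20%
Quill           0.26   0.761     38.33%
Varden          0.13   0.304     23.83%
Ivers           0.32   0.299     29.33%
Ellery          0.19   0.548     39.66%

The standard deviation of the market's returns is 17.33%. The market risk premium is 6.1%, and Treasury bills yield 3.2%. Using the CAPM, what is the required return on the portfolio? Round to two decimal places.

β_Galt = 0.563 × 30.20% / 17.33% = 0.9811
β_Quill = 0.761 × 38.33% / 17.33% = 1.6832
β_Varden = 0.304 × 23.83% / 17.33% = 0.4180
β_Ivers = 0.299 × 29.33% / 17.33% = 0.5060
β_Ellery = 0.548 × 39.66% / 17.33% = 1.2541
β_P = Σ w_i β_i = 0.10×0.9811 + 0.26×1.6832 + 0.13×0.4180 + 0.32×0.5060 + 0.19×1.2541 = 0.9903
E(R_P) = R_f + β_P × MRP = 3.2% + 0.9903 × 6.1% = 9.24%

9.24%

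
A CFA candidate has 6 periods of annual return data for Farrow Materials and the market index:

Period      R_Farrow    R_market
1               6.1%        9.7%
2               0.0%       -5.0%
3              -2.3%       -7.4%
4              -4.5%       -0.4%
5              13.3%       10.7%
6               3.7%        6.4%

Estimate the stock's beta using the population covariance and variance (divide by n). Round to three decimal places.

Mean R_i = (6.1 + 0.0 − 2.3 − 4.5 + 13.3 + 3.7) / 6 = 2.7167%
Mean R_m = (9.7 − 5.0 − 7.4 − 0.4 + 10.7 + 6.4) / 6 = 2.3333%
Σ(R_i − R̄_i)(R_m − R̄_m) = 205.9467  ⇒  Cov = 205.9467 / 6 = 34.3245
Σ(R_m − R̄_m)² = 296.7933  ⇒  Var(R_m) = 296.7933 / 6 = 49.4656
β = Cov / Var(R_m) = 34.3245 / 49.4656 = 0.6939

0.694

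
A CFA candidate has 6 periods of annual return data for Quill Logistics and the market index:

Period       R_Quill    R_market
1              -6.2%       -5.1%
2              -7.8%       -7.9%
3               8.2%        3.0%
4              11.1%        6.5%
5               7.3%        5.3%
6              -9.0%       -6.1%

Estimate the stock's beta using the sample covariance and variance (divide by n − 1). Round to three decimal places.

Mean R_i = (-6.2 − 7.8 + 8.2 + 11.1 + 7.3 − 9.0) / 6 = 0.6000%
Mean R_m = (-5.1 − 7.9 + 3.0 + 6.5 + 5.3 − 6.1) / 6 = -0.7167%
Σ(R_i − R̄_i)(R_m − R̄_m) = 286.1600  ⇒  Cov = 286.1600 / 5 = 57.2320
Σ(R_m − R̄_m)² = 201.8883  ⇒  Var(R_m) = 201.8883 / 5 = 40.3777
β = Cov / Var(R_m) = 57.2320 / 40.3777 = 1.4174

1.417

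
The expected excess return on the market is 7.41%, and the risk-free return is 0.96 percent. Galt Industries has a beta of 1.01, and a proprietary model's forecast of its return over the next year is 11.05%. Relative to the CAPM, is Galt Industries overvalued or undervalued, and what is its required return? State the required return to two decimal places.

Required return = R_f + β·MRP = 0.96% + 1.01 × 7.41% = 8.44%
Forecast 11.05% > required 8.44% → the stock plots above the SML → undervalued.

Undervalued; required return 8.44%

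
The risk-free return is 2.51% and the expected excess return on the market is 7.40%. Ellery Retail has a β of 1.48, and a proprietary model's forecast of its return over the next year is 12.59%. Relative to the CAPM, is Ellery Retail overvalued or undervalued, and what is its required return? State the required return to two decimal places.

Required return = R_f + β·MRP = 2.51% + 1.48 × 7.40% = 13.46%
Forecast 12.59% < required 13.46% → the stock plots below the SML → overvalued.

Overvalued; required return 13.46%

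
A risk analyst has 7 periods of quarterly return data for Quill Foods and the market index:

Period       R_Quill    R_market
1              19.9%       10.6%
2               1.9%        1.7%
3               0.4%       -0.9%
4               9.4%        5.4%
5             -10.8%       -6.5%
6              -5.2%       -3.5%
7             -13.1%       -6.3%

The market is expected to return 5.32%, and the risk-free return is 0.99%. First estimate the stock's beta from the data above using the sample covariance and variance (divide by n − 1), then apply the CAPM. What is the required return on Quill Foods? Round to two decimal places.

8.86%

Mean R_i = (19.9 + 1.9 + 0.4 + 9.4 − 10.8 − 5.2 − 13.1) / 7 = 0.3571%
Mean R_m = (10.6 + 1.7 − 0.9 + 5.4 − 6.5 − 3.5 − 6.3) / 7 = 0.0714%
Σ(R_i − R̄_i)(R_m − R̄_m) = 435.3214  ⇒  Cov = 435.3214 / 6 = 72.5536
Σ(R_m − R̄_m)² = 239.3743  ⇒  Var(R_m) = 239.3743 / 6 = 39.8957
β = Cov / Var(R_m) = 72.5536 / 39.8957 = 1.8186
MRP = 5.32% − 0.99% = 4.33%
E(R) = R_f + β × MRP = 0.99% + 1.8186 × 4.33% = 8.86%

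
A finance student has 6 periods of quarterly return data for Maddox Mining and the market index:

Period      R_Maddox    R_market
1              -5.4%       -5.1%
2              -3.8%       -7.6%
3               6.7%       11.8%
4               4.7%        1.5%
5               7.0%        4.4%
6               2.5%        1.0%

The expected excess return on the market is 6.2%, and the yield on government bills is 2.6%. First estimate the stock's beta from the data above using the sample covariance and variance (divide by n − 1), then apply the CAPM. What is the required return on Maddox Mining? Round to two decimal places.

6.85%

Mean R_i = (-5.4 − 3.8 + 6.7 + 4.7 + 7.0 + 2.5) / 6 = 1.9500%
Mean R_m = (-5.1 − 7.6 + 11.8 + 1.5 + 4.4 + 1.0) / 6 = 1.0000%
Σ(R_i − R̄_i)(R_m − R̄_m) = 164.1300  ⇒  Cov = 164.1300 / 5 = 32.8260
Σ(R_m − R̄_m)² = 239.6200  ⇒  Var(R_m) = 239.6200 / 5 = 47.9240
β = Cov / Var(R_m) = 32.8260 / 47.9240 = 0.6850
E(R) = R_f + β × MRP = 2.6% + 0.6850 × 6.2% = 6.85%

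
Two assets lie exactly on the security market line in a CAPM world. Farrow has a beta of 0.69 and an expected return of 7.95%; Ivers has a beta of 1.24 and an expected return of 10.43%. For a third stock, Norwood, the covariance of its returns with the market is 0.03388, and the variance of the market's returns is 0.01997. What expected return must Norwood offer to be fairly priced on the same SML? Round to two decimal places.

MRP = (10.43% − 7.95%) / (1.24 − 0.69) = 4.5091%
R_f = 7.95% − 0.69 × 4.5091% = 4.8387%
β_Norwood = Cov / Var(R_m) = 0.03388 / 0.01997 = 1.6965
E(R_Norwood) = R_f + β × MRP = 4.8387% + 1.6965 × 4.5091% = 12.49%

12.49%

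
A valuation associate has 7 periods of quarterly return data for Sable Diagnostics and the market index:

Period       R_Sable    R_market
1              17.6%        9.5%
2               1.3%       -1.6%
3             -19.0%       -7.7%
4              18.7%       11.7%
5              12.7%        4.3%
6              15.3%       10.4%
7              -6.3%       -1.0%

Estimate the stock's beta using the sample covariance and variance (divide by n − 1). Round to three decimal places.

Mean R_i = (17.6 + 1.3 − 19.0 + 18.7 + 12.7 + 15.3 − 6.3) / 7 = 5.7571%
Mean R_m = (9.5 − 1.6 − 7.7 + 11.7 + 4.3 + 10.4 − 1.0) / 7 = 3.6571%
Σ(R_i − R̄_i)(R_m − R̄_m) = 602.8571  ⇒  Cov = 602.8571 / 6 = 100.4762
Σ(R_m − R̄_m)² = 323.0171  ⇒  Var(R_m) = 323.0171 / 6 = 53.8362
β = Cov / Var(R_m) = 100.4762 / 53.8362 = 1.8663

1.866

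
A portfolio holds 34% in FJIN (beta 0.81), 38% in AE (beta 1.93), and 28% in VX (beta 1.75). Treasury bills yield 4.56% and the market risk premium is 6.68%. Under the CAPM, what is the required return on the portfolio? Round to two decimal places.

14.57%

β_P = Σ w_i β_i = 0.34×0.81 + 0.38×1.93 + 0.28×1.75 = 1.4988
E(R_P) = R_f + β_P × MRP = 4.56% + 1.4988 × 6.68% = 14.57%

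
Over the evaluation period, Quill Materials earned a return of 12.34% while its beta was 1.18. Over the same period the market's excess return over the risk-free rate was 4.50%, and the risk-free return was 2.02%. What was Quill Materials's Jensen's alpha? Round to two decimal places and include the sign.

+5.01%

CAPM benchmark = R_f + β(R_m − R_f) = 2.02% + 1.18 × 4.50% = 7.3300%
α = actual − benchmark = 12.34% − 7.3300% = +5.01%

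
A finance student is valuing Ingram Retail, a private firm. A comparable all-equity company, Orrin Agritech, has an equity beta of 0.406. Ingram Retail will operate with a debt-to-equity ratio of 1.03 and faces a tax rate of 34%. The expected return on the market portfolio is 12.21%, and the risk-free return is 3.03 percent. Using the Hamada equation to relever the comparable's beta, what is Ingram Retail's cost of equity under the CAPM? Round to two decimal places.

9.29%

β_L = β_U × [1 + (1 − t)(D/E)] = 0.406 × [1 + (1 − 0.34) × 1.03]
    = 0.406 × [1 + 0.66 × 1.03] = 0.406 × 1.6798 = 0.6820
MRP = 12.21% − 3.03% = 9.18%
E(R) = R_f + β_L × MRP = 3.03% + 0.6820 × 9.18% = 9.29%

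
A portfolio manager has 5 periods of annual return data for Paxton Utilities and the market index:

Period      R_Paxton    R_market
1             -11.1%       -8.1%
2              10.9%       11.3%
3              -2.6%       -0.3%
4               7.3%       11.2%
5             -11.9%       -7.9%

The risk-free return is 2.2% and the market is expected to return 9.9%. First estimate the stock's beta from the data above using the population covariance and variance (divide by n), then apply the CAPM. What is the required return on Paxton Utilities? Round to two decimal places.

10.42%

Mean R_i = (-11.1 + 10.9 − 2.6 + 7.3 − 11.9) / 5 = -1.4800%
Mean R_m = (-8.1 + 11.3 − 0.3 + 11.2 − 7.9) / 5 = 1.2400%
Σ(R_i − R̄_i)(R_m − R̄_m) = 398.8060  ⇒  Cov = 398.8060 / 5 = 79.7612
Σ(R_m − R̄_m)² = 373.5520  ⇒  Var(R_m) = 373.5520 / 5 = 74.7104
β = Cov / Var(R_m) = 79.7612 / 74.7104 = 1.0676
MRP = 9.9% − 2.2% = 7.70%
E(R) = R_f + β × MRP = 2.2% + 1.0676 × 7.7% = 10.42%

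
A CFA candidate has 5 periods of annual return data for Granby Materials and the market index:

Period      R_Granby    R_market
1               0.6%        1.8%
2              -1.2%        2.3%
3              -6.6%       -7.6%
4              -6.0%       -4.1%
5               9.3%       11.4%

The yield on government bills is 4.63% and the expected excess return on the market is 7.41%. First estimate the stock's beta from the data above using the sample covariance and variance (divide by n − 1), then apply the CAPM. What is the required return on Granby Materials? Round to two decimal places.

Mean R_i = (0.6 − 1.2 − 6.6 − 6.0 + 9.3) / 5 = -0.7800%
Mean R_m = (1.8 + 2.3 − 7.6 − 4.1 + 11.4) / 5 = 0.7600%
Σ(R_i − R̄_i)(R_m − R̄_m) = 182.0640  ⇒  Cov = 182.0640 / 4 = 45.5160
Σ(R_m − R̄_m)² = 210.1720  ⇒  Var(R_m) = 210.1720 / 4 = 52.5430
β = Cov / Var(R_m) = 45.5160 / 52.5430 = 0.8663
E(R) = R_f + β × MRP = 4.63% + 0.8663 × 7.41% = 11.05%

11.05%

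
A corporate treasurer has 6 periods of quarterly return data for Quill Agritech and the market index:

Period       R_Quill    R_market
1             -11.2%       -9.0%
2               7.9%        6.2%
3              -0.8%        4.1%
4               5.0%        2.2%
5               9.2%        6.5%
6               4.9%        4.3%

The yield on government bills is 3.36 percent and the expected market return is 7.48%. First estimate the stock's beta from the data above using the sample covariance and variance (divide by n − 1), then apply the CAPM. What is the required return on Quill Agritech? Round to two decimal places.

Mean R_i = (-11.2 + 7.9 − 0.8 + 5.0 + 9.2 + 4.9) / 6 = 2.5000%
Mean R_m = (-9.0 + 6.2 + 4.1 + 2.2 + 6.5 + 4.3) / 6 = 2.3833%
Σ(R_i − R̄_i)(R_m − R̄_m) = 202.6200  ⇒  Cov = 202.6200 / 5 = 40.5240
Σ(R_m − R̄_m)² = 167.7483  ⇒  Var(R_m) = 167.7483 / 5 = 33.5497
β = Cov / Var(R_m) = 40.5240 / 33.5497 = 1.2079
MRP = 7.48% − 3.36% = 4.12%
E(R) = R_f + β × MRP = 3.36% + 1.2079 × 4.12% = 8.34%

8.34%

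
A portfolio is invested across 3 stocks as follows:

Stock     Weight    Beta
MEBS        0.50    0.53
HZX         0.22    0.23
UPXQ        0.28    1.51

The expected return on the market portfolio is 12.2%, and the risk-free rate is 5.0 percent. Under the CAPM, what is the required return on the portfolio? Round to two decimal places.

10.32%

β_P = Σ w_i β_i = 0.50×0.53 + 0.22×0.23 + 0.28×1.51 = 0.7384
MRP = 12.2% − 5.0% = 7.20%
E(R_P) = R_f + β_P × MRP = 5.0% + 0.7384 × 7.2% = 10.32%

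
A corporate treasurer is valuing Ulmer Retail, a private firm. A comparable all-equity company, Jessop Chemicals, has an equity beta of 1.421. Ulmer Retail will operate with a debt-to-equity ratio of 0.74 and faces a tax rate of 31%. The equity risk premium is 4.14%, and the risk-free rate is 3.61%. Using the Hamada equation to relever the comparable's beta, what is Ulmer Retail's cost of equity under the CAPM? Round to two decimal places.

β_L = β_U × [1 + (1 − t)(D/E)] = 1.421 × [1 + (1 − 0.31) × 0.74]
    = 1.421 × [1 + 0.69 × 0.74] = 1.421 × 1.5106 = 2.1466
E(R) = R_f + β_L × MRP = 3.61% + 2.1466 × 4.14% = 12.50%

12.50%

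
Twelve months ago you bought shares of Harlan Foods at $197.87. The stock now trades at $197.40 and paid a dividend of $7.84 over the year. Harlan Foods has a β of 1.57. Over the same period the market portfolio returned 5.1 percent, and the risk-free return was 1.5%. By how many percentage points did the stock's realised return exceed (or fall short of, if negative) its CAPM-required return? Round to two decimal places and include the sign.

-3.43%

Realised HPR = (P1 + D1 − P0) / P0 = (197.40 + 7.84 − 197.87) / 197.87 = 7.37 / 197.87 = 3.7247%
MRP = 5.1% − 1.5% = 3.60%
CAPM required = R_f + β·MRP = 1.5% + 1.57 × 3.6% = 7.1520%
α = realised − required = 3.7247% − 7.1520% = -3.43%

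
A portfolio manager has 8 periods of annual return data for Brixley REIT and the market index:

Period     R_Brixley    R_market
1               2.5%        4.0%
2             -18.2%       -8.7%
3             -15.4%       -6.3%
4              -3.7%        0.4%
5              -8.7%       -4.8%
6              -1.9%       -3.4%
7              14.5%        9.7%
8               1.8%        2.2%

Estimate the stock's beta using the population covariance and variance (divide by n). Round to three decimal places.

1.666

Mean R_i = (2.5 − 18.2 − 15.4 − 3.7 − 8.7 − 1.9 + 14.5 + 1.8) / 8 = -3.6375%
Mean R_m = (4.0 − 8.7 − 6.3 + 0.4 − 4.8 − 3.4 + 9.7 + 2.2) / 8 = -0.8625%
Σ(R_i − R̄_i)(R_m − R̄_m) = 431.6113  ⇒  Cov = 431.6113 / 8 = 53.9514
Σ(R_m − R̄_m)² = 259.1188  ⇒  Var(R_m) = 259.1188 / 8 = 32.3899
β = Cov / Var(R_m) = 53.9514 / 32.3899 = 1.6657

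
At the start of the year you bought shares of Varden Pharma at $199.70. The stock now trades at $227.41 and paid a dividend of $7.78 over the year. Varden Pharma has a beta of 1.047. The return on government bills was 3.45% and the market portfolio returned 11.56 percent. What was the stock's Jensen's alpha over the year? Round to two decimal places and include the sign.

+5.83%

Realised HPR = (P1 + D1 − P0) / P0 = (227.41 + 7.78 − 199.70) / 199.70 = 35.49 / 199.70 = 17.7717%
MRP = 11.56% − 3.45% = 8.11%
CAPM required = R_f + β·MRP = 3.45% + 1.047 × 8.11% = 11.94117%
α = realised − required = 17.7717% − 11.94117% = +5.83%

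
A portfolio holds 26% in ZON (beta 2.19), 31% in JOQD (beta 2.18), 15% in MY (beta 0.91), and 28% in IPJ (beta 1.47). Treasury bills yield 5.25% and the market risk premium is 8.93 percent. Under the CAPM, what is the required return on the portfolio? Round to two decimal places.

21.26%

β_P = Σ w_i β_i = 0.26×2.19 + 0.31×2.18 + 0.15×0.91 + 0.28×1.47 = 1.7933
E(R_P) = R_f + β_P × MRP = 5.25% + 1.7933 × 8.93% = 21.26%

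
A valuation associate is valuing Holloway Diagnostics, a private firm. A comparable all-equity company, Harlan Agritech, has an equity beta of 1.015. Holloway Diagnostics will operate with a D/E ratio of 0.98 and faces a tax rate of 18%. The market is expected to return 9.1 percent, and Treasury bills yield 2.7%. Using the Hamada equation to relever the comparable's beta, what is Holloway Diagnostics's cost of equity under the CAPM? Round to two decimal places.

β_L = β_U × [1 + (1 − t)(D/E)] = 1.015 × [1 + (1 − 0.18) × 0.98]
    = 1.015 × [1 + 0.82 × 0.98] = 1.015 × 1.8036 = 1.8307
MRP = 9.1% − 2.7% = 6.40%
E(R) = R_f + β_L × MRP = 2.7% + 1.8307 × 6.4% = 14.42%

14.42%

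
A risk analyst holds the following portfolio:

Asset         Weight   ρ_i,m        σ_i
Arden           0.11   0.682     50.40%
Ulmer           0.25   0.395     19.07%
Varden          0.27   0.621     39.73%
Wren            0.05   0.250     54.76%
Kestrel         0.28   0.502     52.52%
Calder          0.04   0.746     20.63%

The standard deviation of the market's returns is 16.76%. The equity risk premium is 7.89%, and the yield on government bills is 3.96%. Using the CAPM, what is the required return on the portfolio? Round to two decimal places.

β_Arden = 0.682 × 50.40% / 16.76% = 2.0509
β_Ulmer = 0.395 × 19.07% / 16.76% = 0.4494
β_Varden = 0.621 × 39.73% / 16.76% = 1.4721
β_Wren = 0.250 × 54.76% / 16.76% = 0.8168
β_Kestrel = 0.502 × 52.52% / 16.76% = 1.5731
β_Calder = 0.746 × 20.63% / 16.76% = 0.9183
β_P = Σ w_i β_i = 0.11×2.0509 + 0.25×0.4494 + 0.27×1.4721 + 0.05×0.8168 + 0.28×1.5731 + 0.04×0.9183 = 1.2535
E(R_P) = R_f + β_P × MRP = 3.96% + 1.2535 × 7.89% = 13.85%

13.85%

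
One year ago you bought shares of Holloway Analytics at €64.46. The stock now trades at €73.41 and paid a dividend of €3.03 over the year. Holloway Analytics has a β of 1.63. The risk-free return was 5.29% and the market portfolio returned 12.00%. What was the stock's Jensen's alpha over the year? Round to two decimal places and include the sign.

Realised HPR = (P1 + D1 − P0) / P0 = (73.41 + 3.03 − 64.46) / 64.46 = 11.98 / 64.46 = 18.5852%
MRP = 12.00% − 5.29% = 6.71%
CAPM required = R_f + β·MRP = 5.29% + 1.63 × 6.71% = 16.2273%
α = realised − required = 18.5852% − 16.2273% = +2.36%

+2.36%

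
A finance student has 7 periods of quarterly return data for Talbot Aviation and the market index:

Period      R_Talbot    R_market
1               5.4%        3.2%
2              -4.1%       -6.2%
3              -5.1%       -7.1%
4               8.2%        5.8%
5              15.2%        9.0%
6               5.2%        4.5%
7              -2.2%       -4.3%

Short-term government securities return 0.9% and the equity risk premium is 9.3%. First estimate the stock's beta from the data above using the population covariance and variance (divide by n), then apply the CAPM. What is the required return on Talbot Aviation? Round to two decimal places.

11.37%

Mean R_i = (5.4 − 4.1 − 5.1 + 8.2 + 15.2 + 5.2 − 2.2) / 7 = 3.2286%
Mean R_m = (3.2 − 6.2 − 7.1 + 5.8 + 9.0 + 4.5 − 4.3) / 7 = 0.7000%
Σ(R_i − R̄_i)(R_m − R̄_m) = 280.3100  ⇒  Cov = 280.3100 / 7 = 40.0443
Σ(R_m − R̄_m)² = 249.0400  ⇒  Var(R_m) = 249.0400 / 7 = 35.5771
β = Cov / Var(R_m) = 40.0443 / 35.5771 = 1.1256
E(R) = R_f + β × MRP = 0.9% + 1.1256 × 9.3% = 11.37%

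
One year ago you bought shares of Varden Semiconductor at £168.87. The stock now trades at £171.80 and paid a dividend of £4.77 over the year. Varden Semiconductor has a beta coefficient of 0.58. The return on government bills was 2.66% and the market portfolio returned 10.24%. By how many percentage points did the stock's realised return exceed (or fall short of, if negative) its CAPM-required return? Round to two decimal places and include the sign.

Realised HPR = (P1 + D1 − P0) / P0 = (171.80 + 4.77 − 168.87) / 168.87 = 7.70 / 168.87 = 4.5597%
MRP = 10.24% − 2.66% = 7.58%
CAPM required = R_f + β·MRP = 2.66% + 0.58 × 7.58% = 7.0564%
α = realised − required = 4.5597% − 7.0564% = -2.50%

-2.50%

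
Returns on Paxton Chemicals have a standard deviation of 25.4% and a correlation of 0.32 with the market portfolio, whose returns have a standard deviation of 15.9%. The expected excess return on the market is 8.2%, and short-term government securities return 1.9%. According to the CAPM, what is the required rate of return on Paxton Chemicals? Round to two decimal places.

6.09%

β = ρ × σ_i / σ_m = 0.32 × 25.4% / 15.9% = 0.5112
E(R) = 1.9% + 0.5112 × 8.2% = 6.09%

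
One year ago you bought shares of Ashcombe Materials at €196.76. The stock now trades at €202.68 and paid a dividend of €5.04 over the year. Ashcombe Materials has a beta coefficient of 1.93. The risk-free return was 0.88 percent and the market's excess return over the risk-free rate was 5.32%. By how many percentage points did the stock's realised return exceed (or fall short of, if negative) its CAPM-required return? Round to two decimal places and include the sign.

-5.58%

Realised HPR = (P1 + D1 − P0) / P0 = (202.68 + 5.04 − 196.76) / 196.76 = 10.96 / 196.76 = 5.5702%
CAPM required = R_f + β·MRP = 0.88% + 1.93 × 5.32% = 11.1476%
α = realised − required = 5.5702% − 11.1476% = -5.58%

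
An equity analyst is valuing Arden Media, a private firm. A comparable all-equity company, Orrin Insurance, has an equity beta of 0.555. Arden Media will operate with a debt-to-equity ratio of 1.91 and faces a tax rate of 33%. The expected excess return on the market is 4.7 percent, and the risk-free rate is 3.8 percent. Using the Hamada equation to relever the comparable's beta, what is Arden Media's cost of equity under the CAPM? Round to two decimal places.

β_L = β_U × [1 + (1 − t)(D/E)] = 0.555 × [1 + (1 − 0.33) × 1.91]
    = 0.555 × [1 + 0.67 × 1.91] = 0.555 × 2.2797 = 1.2652
E(R) = R_f + β_L × MRP = 3.8% + 1.2652 × 4.7% = 9.75%

9.75%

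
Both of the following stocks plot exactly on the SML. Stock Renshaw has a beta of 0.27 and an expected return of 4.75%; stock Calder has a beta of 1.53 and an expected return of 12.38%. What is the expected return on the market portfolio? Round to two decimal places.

Both satisfy E(R) = R_f + β·MRP, so the slope of the SML is
MRP = (12.38% − 4.75%) / (1.53 − 0.27) = 7.63% / 1.26 = 6.0556%
R_f = E(R_Renshaw) − β_Renshaw·MRP = 4.75% − 0.27 × 6.0556% = 3.1150%
E(R_m) = R_f + MRP = 3.1150% + 6.0556% = 9.17%

9.17%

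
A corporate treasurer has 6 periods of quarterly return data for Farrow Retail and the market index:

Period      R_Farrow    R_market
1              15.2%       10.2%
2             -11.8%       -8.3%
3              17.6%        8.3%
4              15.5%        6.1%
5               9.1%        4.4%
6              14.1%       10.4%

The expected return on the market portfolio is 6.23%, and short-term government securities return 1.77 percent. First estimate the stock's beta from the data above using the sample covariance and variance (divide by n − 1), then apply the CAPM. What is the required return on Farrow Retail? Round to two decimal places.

8.51%

Mean R_i = (15.2 − 11.8 + 17.6 + 15.5 + 9.1 + 14.1) / 6 = 9.9500%
Mean R_m = (10.2 − 8.3 + 8.3 + 6.1 + 4.4 + 10.4) / 6 = 5.1833%
Σ(R_i − R̄_i)(R_m − R̄_m) = 370.8450  ⇒  Cov = 370.8450 / 5 = 74.1690
Σ(R_m − R̄_m)² = 245.3483  ⇒  Var(R_m) = 245.3483 / 5 = 49.0697
β = Cov / Var(R_m) = 74.1690 / 49.0697 = 1.5115
MRP = 6.23% − 1.77% = 4.46%
E(R) = R_f + β × MRP = 1.77% + 1.5115 × 4.46% = 8.51%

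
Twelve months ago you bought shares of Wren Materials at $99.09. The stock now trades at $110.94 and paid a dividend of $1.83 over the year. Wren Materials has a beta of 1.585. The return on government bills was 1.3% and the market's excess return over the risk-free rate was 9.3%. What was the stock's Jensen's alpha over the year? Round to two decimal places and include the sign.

-2.23%

Realised HPR = (P1 + D1 − P0) / P0 = (110.94 + 1.83 − 99.09) / 99.09 = 13.68 / 99.09 = 13.8056%
CAPM required = R_f + β·MRP = 1.3% + 1.585 × 9.3% = 16.0405%
α = realised − required = 13.8056% − 16.0405% = -2.23%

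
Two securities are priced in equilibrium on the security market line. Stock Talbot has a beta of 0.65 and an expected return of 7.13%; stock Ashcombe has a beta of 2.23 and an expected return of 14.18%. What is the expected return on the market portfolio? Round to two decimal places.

Both satisfy E(R) = R_f + β·MRP, so the slope of the SML is
MRP = (14.18% − 7.13%) / (2.23 − 0.65) = 7.05% / 1.58 = 4.4620%
R_f = E(R_Talbot) − β_Talbot·MRP = 7.13% − 0.65 × 4.4620% = 4.2297%
E(R_m) = R_f + MRP = 4.2297% + 4.4620% = 8.69%

8.69%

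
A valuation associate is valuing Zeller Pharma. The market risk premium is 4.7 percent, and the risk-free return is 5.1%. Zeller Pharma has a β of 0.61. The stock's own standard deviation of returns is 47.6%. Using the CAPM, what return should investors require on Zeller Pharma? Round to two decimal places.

E(R) = R_f + β × MRP = 5.1% + 0.61 × 4.7% = 7.97%

7.97%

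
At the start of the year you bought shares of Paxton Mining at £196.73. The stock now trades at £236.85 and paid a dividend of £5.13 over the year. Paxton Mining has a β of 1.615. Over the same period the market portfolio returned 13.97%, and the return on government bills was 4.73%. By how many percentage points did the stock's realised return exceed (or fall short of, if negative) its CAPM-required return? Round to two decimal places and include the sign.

Realised HPR = (P1 + D1 − P0) / P0 = (236.85 + 5.13 − 196.73) / 196.73 = 45.25 / 196.73 = 23.0011%
MRP = 13.97% − 4.73% = 9.24%
CAPM required = R_f + β·MRP = 4.73% + 1.615 × 9.24% = 19.65260%
α = realised − required = 23.0011% − 19.65260% = +3.35%

+3.35%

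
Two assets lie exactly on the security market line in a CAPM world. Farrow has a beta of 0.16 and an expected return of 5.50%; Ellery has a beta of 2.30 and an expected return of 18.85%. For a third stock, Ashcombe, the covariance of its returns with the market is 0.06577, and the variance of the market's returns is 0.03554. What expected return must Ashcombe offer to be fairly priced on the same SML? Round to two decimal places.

16.05%

MRP = (18.85% − 5.50%) / (2.30 − 0.16) = 6.2383%
R_f = 5.50% − 0.16 × 6.2383% = 4.5019%
β_Ashcombe = Cov / Var(R_m) = 0.06577 / 0.03554 = 1.8506
E(R_Ashcombe) = R_f + β × MRP = 4.5019% + 1.8506 × 6.2383% = 16.05%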